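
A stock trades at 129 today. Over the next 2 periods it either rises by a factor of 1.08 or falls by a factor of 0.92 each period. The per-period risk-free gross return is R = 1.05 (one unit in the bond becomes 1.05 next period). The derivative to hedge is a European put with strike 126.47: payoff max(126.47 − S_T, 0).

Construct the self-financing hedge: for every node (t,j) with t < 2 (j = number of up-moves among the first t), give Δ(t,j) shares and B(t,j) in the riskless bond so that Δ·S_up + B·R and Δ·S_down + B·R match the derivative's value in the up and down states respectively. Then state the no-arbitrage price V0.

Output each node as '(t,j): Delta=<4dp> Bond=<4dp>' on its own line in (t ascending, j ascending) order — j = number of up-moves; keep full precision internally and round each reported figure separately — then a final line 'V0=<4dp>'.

(0,0): Delta=-0.1495 Bond=19.8418
(1,0): Delta=-0.9102 Bond=111.1140
(1,1): Delta=0.0000 Bond=0.0000
V0=0.5512

Since d<R<u, set p* = (R−d)/(u−d) = 0.8125; price each node as the discounted p*-expectation of its children.
Payoff layer (t=2): V(2,0)=17.2844, V(2,1)=0.0000, V(2,2)=0.0000
(1,0): S=118.6800. Δ = (V_up−V_dn)/(S_up−S_dn) = (0.0000−17.2844)/(128.1744−109.1856) = -0.9102. V = [p*·0.0000 + (1−p*)·17.2844]/1.05 = 3.0865. B = V − Δ·S = 111.1140.
(1,1): S=139.3200. Δ = (V_up−V_dn)/(S_up−S_dn) = (0.0000−0.0000)/(150.4656−128.1744) = 0.0000. V = [p*·0.0000 + (1−p*)·0.0000]/1.05 = 0.0000. B = V − Δ·S = 0.0000.
(0,0): S=129.0000. Δ = (V_up−V_dn)/(S_up−S_dn) = (0.0000−3.0865)/(139.3200−118.6800) = -0.1495. V = [p*·0.0000 + (1−p*)·3.0865]/1.05 = 0.5512. B = V − Δ·S = 19.8418.
Self-financing check: at every node Δ·S+B equals the discounted successor values.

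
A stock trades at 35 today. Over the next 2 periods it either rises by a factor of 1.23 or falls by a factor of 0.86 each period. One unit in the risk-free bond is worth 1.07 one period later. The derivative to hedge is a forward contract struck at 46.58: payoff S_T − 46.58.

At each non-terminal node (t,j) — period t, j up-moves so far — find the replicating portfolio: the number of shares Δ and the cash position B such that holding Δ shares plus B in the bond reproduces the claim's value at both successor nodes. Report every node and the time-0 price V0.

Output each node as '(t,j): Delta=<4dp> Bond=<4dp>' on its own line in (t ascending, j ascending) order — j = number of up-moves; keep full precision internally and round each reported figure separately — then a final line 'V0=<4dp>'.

(0,0): Delta=1.0000 Bond=-40.6848
(1,0): Delta=1.0000 Bond=-43.5327
(1,1): Delta=1.0000 Bond=-43.5327
V0=-5.6848

Risk-neutral probability p* = (R−d)/(u−d) = (1.07−0.86)/(1.23−0.86) = 0.5676.
At expiry t=2: V(2,0)=-20.6940, V(2,1)=-9.5570, V(2,2)=6.3715
(1,0): S=30.1000. Δ = (V_up−V_dn)/(S_up−S_dn) = (-9.5570−-20.6940)/(37.0230−25.8860) = 1.0000. V = [p*·-9.5570 + (1−p*)·-20.6940]/1.07 = -13.4327. B = V − Δ·S = -43.5327.
(1,1): S=43.0500. Δ = (V_up−V_dn)/(S_up−S_dn) = (6.3715−-9.5570)/(52.9515−37.0230) = 1.0000. V = [p*·6.3715 + (1−p*)·-9.5570]/1.07 = -0.4827. B = V − Δ·S = -43.5327.
(0,0): S=35.0000. Δ = (V_up−V_dn)/(S_up−S_dn) = (-0.4827−-13.4327)/(43.0500−30.1000) = 1.0000. V = [p*·-0.4827 + (1−p*)·-13.4327]/1.07 = -5.6848. B = V − Δ·S = -40.6848.
Each (Δ,B) replicates both successor values, so the strategy is self-financing and V0 is arbitrage-free.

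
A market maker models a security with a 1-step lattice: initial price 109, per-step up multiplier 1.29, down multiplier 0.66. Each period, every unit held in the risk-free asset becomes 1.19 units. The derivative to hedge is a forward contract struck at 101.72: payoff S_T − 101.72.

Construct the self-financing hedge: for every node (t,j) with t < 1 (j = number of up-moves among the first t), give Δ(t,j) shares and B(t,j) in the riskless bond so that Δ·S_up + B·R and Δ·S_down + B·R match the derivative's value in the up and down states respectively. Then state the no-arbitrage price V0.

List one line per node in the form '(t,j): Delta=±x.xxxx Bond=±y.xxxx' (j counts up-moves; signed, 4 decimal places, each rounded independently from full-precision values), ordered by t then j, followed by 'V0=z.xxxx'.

Risk-neutral probability p* = (R−d)/(u−d) = (1.19−0.66)/(1.29−0.66) = 0.8413.
At expiry t=1: V(1,0)=-29.7800, V(1,1)=38.8900
(0,0): S=109.0000. Δ = (V_up−V_dn)/(S_up−S_dn) = (38.8900−-29.7800)/(140.6100−71.9400) = 1.0000. V = [p*·38.8900 + (1−p*)·-29.7800]/1.19 = 23.5210. B = V − Δ·S = -85.4790.
Check: Δ(0,0)·S0 + B(0,0) = 23.5210 = V0.

(0,0): Delta=1.0000 Bond=-85.4790
V0=23.5210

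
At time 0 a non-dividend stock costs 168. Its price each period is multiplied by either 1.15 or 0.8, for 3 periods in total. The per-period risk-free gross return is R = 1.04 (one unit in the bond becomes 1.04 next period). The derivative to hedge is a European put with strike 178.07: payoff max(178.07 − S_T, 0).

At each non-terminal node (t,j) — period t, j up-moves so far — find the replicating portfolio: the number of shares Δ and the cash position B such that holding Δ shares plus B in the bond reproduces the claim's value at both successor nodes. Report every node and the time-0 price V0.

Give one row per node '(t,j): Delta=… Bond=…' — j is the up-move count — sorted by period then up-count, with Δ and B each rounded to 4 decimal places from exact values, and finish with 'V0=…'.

(0,0): Delta=-0.4275 Bond=84.3163
(1,0): Delta=-1.0000 Bond=164.6357
(1,1): Delta=-0.2449 Bond=52.4217
(2,0): Delta=-1.0000 Bond=171.2212
(2,1): Delta=-1.0000 Bond=171.2212
(2,2): Delta=-0.0042 Bond=1.0299
V0=12.4998

Risk-neutral probability p* = (R−d)/(u−d) = (1.04−0.8)/(1.15−0.8) = 0.6857.
Terminal payoffs: V(3,0)=92.0540, V(3,1)=54.4220, V(3,2)=0.3260, V(3,3)=0.0000
Node (2,0) S=107.5200: V=(p*·54.4220+(1−p*)·92.0540)/1.04=63.7012; Δ=(54.4220−92.0540)/(123.6480−86.0160)=-1.0000; B=V−Δ·S=171.2212
Node (2,1) S=154.5600: V=(p*·0.3260+(1−p*)·54.4220)/1.04=16.6612; Δ=(0.3260−54.4220)/(177.7440−123.6480)=-1.0000; B=V−Δ·S=171.2212
Node (2,2) S=222.1800: V=(p*·0.0000+(1−p*)·0.3260)/1.04=0.0985; Δ=(0.0000−0.3260)/(255.5070−177.7440)=-0.0042; B=V−Δ·S=1.0299
Node (1,0) S=134.4000: V=(p*·16.6612+(1−p*)·63.7012)/1.04=30.2357; Δ=(16.6612−63.7012)/(154.5600−107.5200)=-1.0000; B=V−Δ·S=164.6357
Node (1,1) S=193.2000: V=(p*·0.0985+(1−p*)·16.6612)/1.04=5.0999; Δ=(0.0985−16.6612)/(222.1800−154.5600)=-0.2449; B=V−Δ·S=52.4217
Node (0,0) S=168.0000: V=(p*·5.0999+(1−p*)·30.2357)/1.04=12.4998; Δ=(5.0999−30.2357)/(193.2000−134.4000)=-0.4275; B=V−Δ·S=84.3163
Each (Δ,B) replicates both successor values, so the strategy is self-financing and V0 is arbitrage-free.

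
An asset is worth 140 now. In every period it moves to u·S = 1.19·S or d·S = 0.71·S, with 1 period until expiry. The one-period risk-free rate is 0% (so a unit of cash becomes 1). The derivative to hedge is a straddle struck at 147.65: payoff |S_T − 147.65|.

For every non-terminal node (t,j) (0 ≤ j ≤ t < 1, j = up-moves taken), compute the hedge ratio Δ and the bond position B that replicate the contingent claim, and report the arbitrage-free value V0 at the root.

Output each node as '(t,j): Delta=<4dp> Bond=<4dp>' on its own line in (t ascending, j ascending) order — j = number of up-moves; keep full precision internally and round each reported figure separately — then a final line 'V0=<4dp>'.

(0,0): Delta=-0.4360 Bond=91.5896
V0=30.5479

The replicating-portfolio and risk-neutral prices coincide; use p* = (1−0.71)/(1.19−0.71) = 0.6042 for the latter.
Payoff layer (t=1): V(1,0)=48.2500, V(1,1)=18.9500
(0,0): S=140.0000. Δ = (V_up−V_dn)/(S_up−S_dn) = (18.9500−48.2500)/(166.6000−99.4000) = -0.4360. V = [p*·18.9500 + (1−p*)·48.2500]/1 = 30.5479. B = V − Δ·S = 91.5896.
Root portfolio cost Δ·140+B reproduces V0=30.5479.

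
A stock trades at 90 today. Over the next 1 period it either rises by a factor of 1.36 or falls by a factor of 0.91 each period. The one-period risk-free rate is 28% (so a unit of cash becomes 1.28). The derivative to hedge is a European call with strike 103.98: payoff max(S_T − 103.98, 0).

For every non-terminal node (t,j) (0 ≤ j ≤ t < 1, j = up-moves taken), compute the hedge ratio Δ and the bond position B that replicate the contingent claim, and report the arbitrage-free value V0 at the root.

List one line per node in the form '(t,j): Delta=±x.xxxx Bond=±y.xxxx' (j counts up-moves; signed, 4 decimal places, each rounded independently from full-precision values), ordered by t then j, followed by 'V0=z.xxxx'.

(0,0): Delta=0.4548 Bond=-29.1010
V0=11.8323

Since d<R<u, set p* = (R−d)/(u−d) = 0.8222; price each node as the discounted p*-expectation of its children.
At expiry t=1: V(1,0)=0.0000, V(1,1)=18.4200
(0,0): S=90.0000. Δ = (V_up−V_dn)/(S_up−S_dn) = (18.4200−0.0000)/(122.4000−81.9000) = 0.4548. V = [p*·18.4200 + (1−p*)·0.0000]/1.28 = 11.8323. B = V − Δ·S = -29.1010.
Check: Δ(0,0)·S0 + B(0,0) = 11.8323 = V0.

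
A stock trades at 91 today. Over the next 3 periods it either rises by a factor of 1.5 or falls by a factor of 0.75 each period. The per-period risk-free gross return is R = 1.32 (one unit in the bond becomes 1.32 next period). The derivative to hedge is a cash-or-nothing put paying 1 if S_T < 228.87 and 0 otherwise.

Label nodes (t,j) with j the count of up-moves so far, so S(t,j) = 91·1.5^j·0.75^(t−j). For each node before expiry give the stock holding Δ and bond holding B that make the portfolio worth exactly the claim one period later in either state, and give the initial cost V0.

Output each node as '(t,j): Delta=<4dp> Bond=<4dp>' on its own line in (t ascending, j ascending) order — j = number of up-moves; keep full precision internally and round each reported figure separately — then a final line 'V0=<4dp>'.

Under the risk-neutral measure, an up-move has probability p* = (R−d)/(u−d) = 0.7600 and values discount at R = 1.32.
Payoff layer (t=3): V(3,0)=1.0000, V(3,1)=1.0000, V(3,2)=1.0000, V(3,3)=0.0000
Node (2,0) S=51.1875: V=(p*·1.0000+(1−p*)·1.0000)/1.32=0.7576; Δ=(1.0000−1.0000)/(76.7812−38.3906)=0.0000; B=V−Δ·S=0.7576
Node (2,1) S=102.3750: V=(p*·1.0000+(1−p*)·1.0000)/1.32=0.7576; Δ=(1.0000−1.0000)/(153.5625−76.7812)=0.0000; B=V−Δ·S=0.7576
Node (2,2) S=204.7500: V=(p*·0.0000+(1−p*)·1.0000)/1.32=0.1818; Δ=(0.0000−1.0000)/(307.1250−153.5625)=-0.0065; B=V−Δ·S=1.5152
Node (1,0) S=68.2500: V=(p*·0.7576+(1−p*)·0.7576)/1.32=0.5739; Δ=(0.7576−0.7576)/(102.3750−51.1875)=0.0000; B=V−Δ·S=0.5739
Node (1,1) S=136.5000: V=(p*·0.1818+(1−p*)·0.7576)/1.32=0.2424; Δ=(0.1818−0.7576)/(204.7500−102.3750)=-0.0056; B=V−Δ·S=1.0101
Node (0,0) S=91.0000: V=(p*·0.2424+(1−p*)·0.5739)/1.32=0.2439; Δ=(0.2424−0.5739)/(136.5000−68.2500)=-0.0049; B=V−Δ·S=0.6859
Self-financing check: at every node Δ·S+B equals the discounted successor values.

(0,0): Delta=-0.0049 Bond=0.6859
(1,0): Delta=0.0000 Bond=0.5739
(1,1): Delta=-0.0056 Bond=1.0101
(2,0): Delta=0.0000 Bond=0.7576
(2,1): Delta=0.0000 Bond=0.7576
(2,2): Delta=-0.0065 Bond=1.5152
V0=0.2439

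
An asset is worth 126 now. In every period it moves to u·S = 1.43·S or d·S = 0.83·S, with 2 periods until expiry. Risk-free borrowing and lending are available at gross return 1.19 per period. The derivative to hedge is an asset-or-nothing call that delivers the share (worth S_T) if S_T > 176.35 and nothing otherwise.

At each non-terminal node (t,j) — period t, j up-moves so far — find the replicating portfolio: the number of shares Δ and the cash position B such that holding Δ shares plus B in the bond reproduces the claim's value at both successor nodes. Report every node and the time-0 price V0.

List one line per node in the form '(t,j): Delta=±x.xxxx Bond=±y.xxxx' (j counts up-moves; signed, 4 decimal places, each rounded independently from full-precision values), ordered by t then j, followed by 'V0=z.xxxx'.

Since d<R<u, set p* = (R−d)/(u−d) = 0.6000; price each node as the discounted p*-expectation of its children.
At expiry t=2: V(2,0)=0.0000, V(2,1)=0.0000, V(2,2)=257.6574
(1,0): S=104.5800. Δ = (V_up−V_dn)/(S_up−S_dn) = (0.0000−0.0000)/(149.5494−86.8014) = 0.0000. V = [p*·0.0000 + (1−p*)·0.0000]/1.19 = 0.0000. B = V − Δ·S = 0.0000.
(1,1): S=180.1800. Δ = (V_up−V_dn)/(S_up−S_dn) = (257.6574−0.0000)/(257.6574−149.5494) = 2.3833. V = [p*·257.6574 + (1−p*)·0.0000]/1.19 = 129.9113. B = V − Δ·S = -299.5177.
(0,0): S=126.0000. Δ = (V_up−V_dn)/(S_up−S_dn) = (129.9113−0.0000)/(180.1800−104.5800) = 1.7184. V = [p*·129.9113 + (1−p*)·0.0000]/1.19 = 65.5015. B = V − Δ·S = -151.0173.
Root portfolio cost Δ·126+B reproduces V0=65.5015.

(0,0): Delta=1.7184 Bond=-151.0173
(1,0): Delta=0.0000 Bond=0.0000
(1,1): Delta=2.3833 Bond=-299.5177
V0=65.5015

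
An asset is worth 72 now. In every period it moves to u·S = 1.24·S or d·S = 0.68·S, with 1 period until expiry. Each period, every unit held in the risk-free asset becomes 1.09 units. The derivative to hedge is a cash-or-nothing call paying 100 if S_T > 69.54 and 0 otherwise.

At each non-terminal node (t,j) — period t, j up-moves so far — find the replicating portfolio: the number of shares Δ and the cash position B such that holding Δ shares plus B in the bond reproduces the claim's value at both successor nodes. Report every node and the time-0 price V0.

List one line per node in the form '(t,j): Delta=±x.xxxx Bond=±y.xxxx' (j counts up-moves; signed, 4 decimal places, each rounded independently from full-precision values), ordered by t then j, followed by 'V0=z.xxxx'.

No-arbitrage ⇒ martingale measure with p* = (R−d)/(u−d) = 0.7321.
At expiry t=1: V(1,0)=0.0000, V(1,1)=100.0000
Node (0,0) S=72.0000: V=(p*·100.0000+(1−p*)·0.0000)/1.09=67.1691; Δ=(100.0000−0.0000)/(89.2800−48.9600)=2.4802; B=V−Δ·S=-111.4024
Each (Δ,B) replicates both successor values, so the strategy is self-financing and V0 is arbitrage-free.

(0,0): Delta=2.4802 Bond=-111.4024
V0=67.1691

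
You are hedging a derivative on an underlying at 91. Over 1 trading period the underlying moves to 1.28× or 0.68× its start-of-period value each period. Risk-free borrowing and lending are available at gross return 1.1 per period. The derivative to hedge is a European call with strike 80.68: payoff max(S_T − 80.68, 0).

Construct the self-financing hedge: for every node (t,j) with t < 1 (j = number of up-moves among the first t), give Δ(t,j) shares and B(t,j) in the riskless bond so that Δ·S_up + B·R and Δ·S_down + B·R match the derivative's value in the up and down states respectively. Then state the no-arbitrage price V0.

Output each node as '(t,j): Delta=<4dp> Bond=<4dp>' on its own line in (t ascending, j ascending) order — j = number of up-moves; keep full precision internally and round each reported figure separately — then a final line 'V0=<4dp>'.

(0,0): Delta=0.6557 Bond=-36.8848
V0=22.7818

Under the risk-neutral measure, an up-move has probability p* = (R−d)/(u−d) = 0.7000 and values discount at R = 1.1.
Terminal payoffs: V(1,0)=0.0000, V(1,1)=35.8000
(0,0): S=91.0000. Δ = (V_up−V_dn)/(S_up−S_dn) = (35.8000−0.0000)/(116.4800−61.8800) = 0.6557. V = [p*·35.8000 + (1−p*)·0.0000]/1.1 = 22.7818. B = V − Δ·S = -36.8848.
Root portfolio cost Δ·91+B reproduces V0=22.7818.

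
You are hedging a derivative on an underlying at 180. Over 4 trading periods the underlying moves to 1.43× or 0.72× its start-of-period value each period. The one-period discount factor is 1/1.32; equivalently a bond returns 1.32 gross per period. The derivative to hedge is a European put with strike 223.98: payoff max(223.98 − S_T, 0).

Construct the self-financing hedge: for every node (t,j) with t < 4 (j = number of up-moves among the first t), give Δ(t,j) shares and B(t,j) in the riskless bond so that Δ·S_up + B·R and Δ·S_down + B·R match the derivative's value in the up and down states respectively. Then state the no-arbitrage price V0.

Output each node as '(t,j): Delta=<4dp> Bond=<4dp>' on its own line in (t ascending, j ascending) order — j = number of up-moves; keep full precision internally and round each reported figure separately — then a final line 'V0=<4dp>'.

(0,0): Delta=-0.0577 Bond=12.0672
(1,0): Delta=-0.3096 Bond=48.5792
(1,1): Delta=-0.0344 Bond=9.9427
(2,0): Delta=-1.0000 Bond=128.5468
(2,1): Delta=-0.2459 Bond=52.3138
(2,2): Delta=-0.0149 Bond=5.9397
(3,0): Delta=-1.0000 Bond=169.6818
(3,1): Delta=-1.0000 Bond=169.6818
(3,2): Delta=-0.1763 Bond=50.6058
(3,3): Delta=0.0000 Bond=0.0000
V0=1.6865

No-arbitrage ⇒ martingale measure with p* = (R−d)/(u−d) = 0.8451.
Payoff layer (t=4): V(4,0)=175.6071, V(4,1)=127.9060, V(4,2)=33.1663, V(4,3)=0.0000, V(4,4)=0.0000
  t=3,j=0: stock 67.1846 → up 96.0740 (V=127.9060), down 48.3729 (V=175.6071). Price 102.4972; hedge Δ=-1.0000, bond B=169.6818.
  t=3,j=1: stock 133.4362 → up 190.8137 (V=33.1663), down 96.0740 (V=127.9060). Price 36.2457; hedge Δ=-1.0000, bond B=169.6818.
  t=3,j=2: stock 265.0190 → up 378.9772 (V=0.0000), down 190.8137 (V=33.1663). Price 3.8928; hedge Δ=-0.1763, bond B=50.6058.
  t=3,j=3: stock 526.3573 → up 752.6909 (V=0.0000), down 378.9772 (V=0.0000). Price 0.0000; hedge Δ=0.0000, bond B=0.0000.
  t=2,j=0: stock 93.3120 → up 133.4362 (V=36.2457), down 67.1846 (V=102.4972). Price 35.2348; hedge Δ=-1.0000, bond B=128.5468.
  t=2,j=1: stock 185.3280 → up 265.0190 (V=3.8928), down 133.4362 (V=36.2457). Price 6.7463; hedge Δ=-0.2459, bond B=52.3138.
  t=2,j=2: stock 368.0820 → up 526.3573 (V=0.0000), down 265.0190 (V=3.8928). Price 0.4569; hedge Δ=-0.0149, bond B=5.9397.
  t=1,j=0: stock 129.6000 → up 185.3280 (V=6.7463), down 93.3120 (V=35.2348). Price 8.4546; hedge Δ=-0.3096, bond B=48.5792.
  t=1,j=1: stock 257.4000 → up 368.0820 (V=0.4569), down 185.3280 (V=6.7463). Price 1.0843; hedge Δ=-0.0344, bond B=9.9427.
  t=0,j=0: stock 180.0000 → up 257.4000 (V=1.0843), down 129.6000 (V=8.4546). Price 1.6865; hedge Δ=-0.0577, bond B=12.0672.
Root portfolio cost Δ·180+B reproduces V0=1.6865.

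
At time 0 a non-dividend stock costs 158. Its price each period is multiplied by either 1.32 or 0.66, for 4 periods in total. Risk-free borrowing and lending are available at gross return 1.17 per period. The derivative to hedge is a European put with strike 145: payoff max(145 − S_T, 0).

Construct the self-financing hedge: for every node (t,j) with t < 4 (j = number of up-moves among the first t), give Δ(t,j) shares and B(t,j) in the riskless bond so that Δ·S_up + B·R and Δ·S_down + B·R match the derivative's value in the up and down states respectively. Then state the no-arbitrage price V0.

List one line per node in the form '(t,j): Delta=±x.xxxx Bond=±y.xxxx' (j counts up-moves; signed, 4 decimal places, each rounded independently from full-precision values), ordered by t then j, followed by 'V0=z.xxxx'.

Risk-neutral probability p* = (R−d)/(u−d) = (1.17−0.66)/(1.32−0.66) = 0.7727.
Terminal values V(4,·): V(4,0)=115.0199, V(4,1)=85.0398, V(4,2)=25.0797, V(4,3)=0.0000, V(4,4)=0.0000
  t=3,j=0: stock 45.4244 → up 59.9602 (V=85.0398), down 29.9801 (V=115.0199). Price 78.5073; hedge Δ=-1.0000, bond B=123.9316.
  t=3,j=1: stock 90.8487 → up 119.9203 (V=25.0797), down 59.9602 (V=85.0398). Price 33.0829; hedge Δ=-1.0000, bond B=123.9316.
  t=3,j=2: stock 181.6975 → up 239.8407 (V=0.0000), down 119.9203 (V=25.0797). Price 4.8717; hedge Δ=-0.2091, bond B=42.8712.
  t=3,j=3: stock 363.3949 → up 479.6813 (V=0.0000), down 239.8407 (V=0.0000). Price 0.0000; hedge Δ=0.0000, bond B=0.0000.
  t=2,j=0: stock 68.8248 → up 90.8487 (V=33.0829), down 45.4244 (V=78.5073). Price 37.0997; hedge Δ=-1.0000, bond B=105.9245.
  t=2,j=1: stock 137.6496 → up 181.6975 (V=4.8717), down 90.8487 (V=33.0829). Price 9.6439; hedge Δ=-0.3105, bond B=52.3881.
  t=2,j=2: stock 275.2992 → up 363.3949 (V=0.0000), down 181.6975 (V=4.8717). Price 0.9463; hedge Δ=-0.0268, bond B=8.3277.
  t=1,j=0: stock 104.2800 → up 137.6496 (V=9.6439), down 68.8248 (V=37.0997). Price 13.5759; hedge Δ=-0.3989, bond B=55.1756.
  t=1,j=1: stock 208.5600 → up 275.2992 (V=0.9463), down 137.6496 (V=9.6439). Price 2.4983; hedge Δ=-0.0632, bond B=15.6765.
  t=0,j=0: stock 158.0000 → up 208.5600 (V=2.4983), down 104.2800 (V=13.5759). Price 4.2872; hedge Δ=-0.1062, bond B=21.0714.
Self-financing check: at every node Δ·S+B equals the discounted successor values.

(0,0): Delta=-0.1062 Bond=21.0714
(1,0): Delta=-0.3989 Bond=55.1756
(1,1): Delta=-0.0632 Bond=15.6765
(2,0): Delta=-1.0000 Bond=105.9245
(2,1): Delta=-0.3105 Bond=52.3881
(2,2): Delta=-0.0268 Bond=8.3277
(3,0): Delta=-1.0000 Bond=123.9316
(3,1): Delta=-1.0000 Bond=123.9316
(3,2): Delta=-0.2091 Bond=42.8712
(3,3): Delta=0.0000 Bond=0.0000
V0=4.2872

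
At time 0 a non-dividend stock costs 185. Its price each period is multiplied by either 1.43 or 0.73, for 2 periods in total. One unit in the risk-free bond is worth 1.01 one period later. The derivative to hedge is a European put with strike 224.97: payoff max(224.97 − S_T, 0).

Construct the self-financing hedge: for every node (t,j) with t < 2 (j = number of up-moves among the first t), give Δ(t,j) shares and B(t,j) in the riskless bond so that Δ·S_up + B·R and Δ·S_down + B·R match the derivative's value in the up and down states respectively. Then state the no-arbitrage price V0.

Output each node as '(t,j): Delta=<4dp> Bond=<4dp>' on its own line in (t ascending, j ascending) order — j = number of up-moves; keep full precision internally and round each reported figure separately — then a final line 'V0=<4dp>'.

Under the risk-neutral measure, an up-move has probability p* = (R−d)/(u−d) = 0.4000 and values discount at R = 1.01.
Terminal values V(2,·): V(2,0)=126.3835, V(2,1)=31.8485, V(2,2)=0.0000
(1,0): S=135.0500. Δ = (V_up−V_dn)/(S_up−S_dn) = (31.8485−126.3835)/(193.1215−98.5865) = -1.0000. V = [p*·31.8485 + (1−p*)·126.3835]/1.01 = 87.6926. B = V − Δ·S = 222.7426.
(1,1): S=264.5500. Δ = (V_up−V_dn)/(S_up−S_dn) = (0.0000−31.8485)/(378.3065−193.1215) = -0.1720. V = [p*·0.0000 + (1−p*)·31.8485]/1.01 = 18.9199. B = V − Δ·S = 64.4178.
(0,0): S=185.0000. Δ = (V_up−V_dn)/(S_up−S_dn) = (18.9199−87.6926)/(264.5500−135.0500) = -0.5311. V = [p*·18.9199 + (1−p*)·87.6926]/1.01 = 59.5876. B = V − Δ·S = 157.8343.
Check: Δ(0,0)·S0 + B(0,0) = 59.5876 = V0.

(0,0): Delta=-0.5311 Bond=157.8343
(1,0): Delta=-1.0000 Bond=222.7426
(1,1): Delta=-0.1720 Bond=64.4178
V0=59.5876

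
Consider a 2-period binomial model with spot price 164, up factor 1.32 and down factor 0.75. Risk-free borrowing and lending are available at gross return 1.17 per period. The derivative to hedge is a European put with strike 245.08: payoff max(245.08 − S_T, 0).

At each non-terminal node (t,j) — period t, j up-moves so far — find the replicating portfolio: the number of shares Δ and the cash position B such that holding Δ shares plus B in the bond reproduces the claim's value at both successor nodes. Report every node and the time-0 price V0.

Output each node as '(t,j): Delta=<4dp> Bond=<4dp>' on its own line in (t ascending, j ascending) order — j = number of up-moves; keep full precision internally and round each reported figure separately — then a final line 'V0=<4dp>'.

(0,0): Delta=-0.7260 Bond=150.2270
(1,0): Delta=-1.0000 Bond=209.4701
(1,1): Delta=-0.6704 Bond=163.7283
V0=31.1663

Risk-neutral probability p* = (R−d)/(u−d) = (1.17−0.75)/(1.32−0.75) = 0.7368.
At expiry t=2: V(2,0)=152.8300, V(2,1)=82.7200, V(2,2)=0.0000
Node (1,0) S=123.0000: V=(p*·82.7200+(1−p*)·152.8300)/1.17=86.4701; Δ=(82.7200−152.8300)/(162.3600−92.2500)=-1.0000; B=V−Δ·S=209.4701
Node (1,1) S=216.4800: V=(p*·0.0000+(1−p*)·82.7200)/1.17=18.6055; Δ=(0.0000−82.7200)/(285.7536−162.3600)=-0.6704; B=V−Δ·S=163.7283
Node (0,0) S=164.0000: V=(p*·18.6055+(1−p*)·86.4701)/1.17=31.1663; Δ=(18.6055−86.4701)/(216.4800−123.0000)=-0.7260; B=V−Δ·S=150.2270
Self-financing check: at every node Δ·S+B equals the discounted successor values.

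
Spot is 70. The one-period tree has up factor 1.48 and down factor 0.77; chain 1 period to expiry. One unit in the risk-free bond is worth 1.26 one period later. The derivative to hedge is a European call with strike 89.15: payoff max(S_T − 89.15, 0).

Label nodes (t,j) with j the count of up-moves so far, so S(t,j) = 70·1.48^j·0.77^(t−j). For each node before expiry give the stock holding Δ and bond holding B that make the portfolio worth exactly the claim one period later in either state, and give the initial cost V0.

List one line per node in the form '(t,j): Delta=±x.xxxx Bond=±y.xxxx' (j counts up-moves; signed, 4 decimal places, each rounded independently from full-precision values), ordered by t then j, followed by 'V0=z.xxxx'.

(0,0): Delta=0.2907 Bond=-12.4374
V0=7.9147

The replicating-portfolio and risk-neutral prices coincide; use p* = (1.26−0.77)/(1.48−0.77) = 0.6901 for the latter.
At expiry t=1: V(1,0)=0.0000, V(1,1)=14.4500
  t=0,j=0: stock 70.0000 → up 103.6000 (V=14.4500), down 53.9000 (V=0.0000). Price 7.9147; hedge Δ=0.2907, bond B=-12.4374.
The time-0 hedge costs 7.9147, which is the no-arbitrage price.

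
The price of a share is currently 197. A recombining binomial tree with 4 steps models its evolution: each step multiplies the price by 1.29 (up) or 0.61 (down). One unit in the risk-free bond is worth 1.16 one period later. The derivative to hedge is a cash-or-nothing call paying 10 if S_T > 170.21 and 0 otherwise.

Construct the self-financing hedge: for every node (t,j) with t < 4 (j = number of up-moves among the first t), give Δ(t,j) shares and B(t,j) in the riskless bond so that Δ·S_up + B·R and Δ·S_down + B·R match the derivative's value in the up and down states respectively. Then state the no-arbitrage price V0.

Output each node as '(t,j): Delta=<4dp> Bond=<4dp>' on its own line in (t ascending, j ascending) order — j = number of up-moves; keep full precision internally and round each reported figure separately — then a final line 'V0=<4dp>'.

Since d<R<u, set p* = (R−d)/(u−d) = 0.8088; price each node as the discounted p*-expectation of its children.
Payoff layer (t=4): V(4,0)=0.0000, V(4,1)=0.0000, V(4,2)=0.0000, V(4,3)=10.0000, V(4,4)=10.0000
(3,0): S=44.7153. Δ = (V_up−V_dn)/(S_up−S_dn) = (0.0000−0.0000)/(57.6827−27.2763) = 0.0000. V = [p*·0.0000 + (1−p*)·0.0000]/1.16 = 0.0000. B = V − Δ·S = 0.0000.
(3,1): S=94.5618. Δ = (V_up−V_dn)/(S_up−S_dn) = (0.0000−0.0000)/(121.9847−57.6827) = 0.0000. V = [p*·0.0000 + (1−p*)·0.0000]/1.16 = 0.0000. B = V − Δ·S = 0.0000.
(3,2): S=199.9749. Δ = (V_up−V_dn)/(S_up−S_dn) = (10.0000−0.0000)/(257.9676−121.9847) = 0.0735. V = [p*·10.0000 + (1−p*)·0.0000]/1.16 = 6.9726. B = V − Δ·S = -7.7333.
(3,3): S=422.8977. Δ = (V_up−V_dn)/(S_up−S_dn) = (10.0000−10.0000)/(545.5381−257.9676) = 0.0000. V = [p*·10.0000 + (1−p*)·10.0000]/1.16 = 8.6207. B = V − Δ·S = 8.6207.
(2,0): S=73.3037. Δ = (V_up−V_dn)/(S_up−S_dn) = (0.0000−0.0000)/(94.5618−44.7153) = 0.0000. V = [p*·0.0000 + (1−p*)·0.0000]/1.16 = 0.0000. B = V − Δ·S = 0.0000.
(2,1): S=155.0193. Δ = (V_up−V_dn)/(S_up−S_dn) = (6.9726−0.0000)/(199.9749−94.5618) = 0.0661. V = [p*·6.9726 + (1−p*)·0.0000]/1.16 = 4.8617. B = V − Δ·S = -5.3921.
(2,2): S=327.8277. Δ = (V_up−V_dn)/(S_up−S_dn) = (8.6207−6.9726)/(422.8977−199.9749) = 0.0074. V = [p*·8.6207 + (1−p*)·6.9726]/1.16 = 7.1600. B = V − Δ·S = 4.7364.
(1,0): S=120.1700. Δ = (V_up−V_dn)/(S_up−S_dn) = (4.8617−0.0000)/(155.0193−73.3037) = 0.0595. V = [p*·4.8617 + (1−p*)·0.0000]/1.16 = 3.3899. B = V − Δ·S = -3.7597.
(1,1): S=254.1300. Δ = (V_up−V_dn)/(S_up−S_dn) = (7.1600−4.8617)/(327.8277−155.0193) = 0.0133. V = [p*·7.1600 + (1−p*)·4.8617]/1.16 = 5.7937. B = V − Δ·S = 2.4138.
(0,0): S=197.0000. Δ = (V_up−V_dn)/(S_up−S_dn) = (5.7937−3.3899)/(254.1300−120.1700) = 0.0179. V = [p*·5.7937 + (1−p*)·3.3899]/1.16 = 4.5984. B = V − Δ·S = 1.0634.
Each (Δ,B) replicates both successor values, so the strategy is self-financing and V0 is arbitrage-free.

(0,0): Delta=0.0179 Bond=1.0634
(1,0): Delta=0.0595 Bond=-3.7597
(1,1): Delta=0.0133 Bond=2.4138
(2,0): Delta=0.0000 Bond=0.0000
(2,1): Delta=0.0661 Bond=-5.3921
(2,2): Delta=0.0074 Bond=4.7364
(3,0): Delta=0.0000 Bond=0.0000
(3,1): Delta=0.0000 Bond=0.0000
(3,2): Delta=0.0735 Bond=-7.7333
(3,3): Delta=0.0000 Bond=8.6207
V0=4.5984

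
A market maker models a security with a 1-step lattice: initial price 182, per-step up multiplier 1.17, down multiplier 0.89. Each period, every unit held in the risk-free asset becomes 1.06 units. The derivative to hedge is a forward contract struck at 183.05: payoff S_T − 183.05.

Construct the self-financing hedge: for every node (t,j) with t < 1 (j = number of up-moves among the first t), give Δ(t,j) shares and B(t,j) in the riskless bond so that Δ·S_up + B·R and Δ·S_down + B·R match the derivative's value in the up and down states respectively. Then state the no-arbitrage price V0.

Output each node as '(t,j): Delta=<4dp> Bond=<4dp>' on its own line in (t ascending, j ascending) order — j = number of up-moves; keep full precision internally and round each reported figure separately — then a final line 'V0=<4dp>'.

(0,0): Delta=1.0000 Bond=-172.6887
V0=9.3113

The replicating-portfolio and risk-neutral prices coincide; use p* = (1.06−0.89)/(1.17−0.89) = 0.6071 for the latter.
Terminal payoffs: V(1,0)=-21.0700, V(1,1)=29.8900
  t=0,j=0: stock 182.0000 → up 212.9400 (V=29.8900), down 161.9800 (V=-21.0700). Price 9.3113; hedge Δ=1.0000, bond B=-172.6887.
Self-financing check: at every node Δ·S+B equals the discounted successor values.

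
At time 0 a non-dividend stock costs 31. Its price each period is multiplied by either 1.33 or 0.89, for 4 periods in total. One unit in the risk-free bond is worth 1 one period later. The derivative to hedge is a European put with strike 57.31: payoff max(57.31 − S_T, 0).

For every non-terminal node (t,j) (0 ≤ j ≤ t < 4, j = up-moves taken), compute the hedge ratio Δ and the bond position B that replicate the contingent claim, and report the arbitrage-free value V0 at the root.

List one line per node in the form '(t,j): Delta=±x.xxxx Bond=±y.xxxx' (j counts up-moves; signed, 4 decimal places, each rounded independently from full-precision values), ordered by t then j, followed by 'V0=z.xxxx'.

Risk-neutral probability p* = (R−d)/(u−d) = (1−0.89)/(1.33−0.89) = 0.2500.
Terminal payoffs: V(4,0)=37.8599, V(4,1)=28.2441, V(4,2)=13.8745, V(4,3)=0.0000, V(4,4)=0.0000
(3,0): S=21.8540. Δ = (V_up−V_dn)/(S_up−S_dn) = (28.2441−37.8599)/(29.0659−19.4501) = -1.0000. V = [p*·28.2441 + (1−p*)·37.8599]/1 = 35.4560. B = V − Δ·S = 57.3100.
(3,1): S=32.6583. Δ = (V_up−V_dn)/(S_up−S_dn) = (13.8745−28.2441)/(43.4355−29.0659) = -1.0000. V = [p*·13.8745 + (1−p*)·28.2441]/1 = 24.6517. B = V − Δ·S = 57.3100.
(3,2): S=48.8040. Δ = (V_up−V_dn)/(S_up−S_dn) = (0.0000−13.8745)/(64.9093−43.4355) = -0.6461. V = [p*·0.0000 + (1−p*)·13.8745]/1 = 10.4059. B = V − Δ·S = 41.9388.
(3,3): S=72.9317. Δ = (V_up−V_dn)/(S_up−S_dn) = (0.0000−0.0000)/(96.9992−64.9093) = 0.0000. V = [p*·0.0000 + (1−p*)·0.0000]/1 = 0.0000. B = V − Δ·S = 0.0000.
(2,0): S=24.5551. Δ = (V_up−V_dn)/(S_up−S_dn) = (24.6517−35.4560)/(32.6583−21.8540) = -1.0000. V = [p*·24.6517 + (1−p*)·35.4560]/1 = 32.7549. B = V − Δ·S = 57.3100.
(2,1): S=36.6947. Δ = (V_up−V_dn)/(S_up−S_dn) = (10.4059−24.6517)/(48.8040−32.6583) = -0.8823. V = [p*·10.4059 + (1−p*)·24.6517]/1 = 21.0903. B = V − Δ·S = 53.4672.
(2,2): S=54.8359. Δ = (V_up−V_dn)/(S_up−S_dn) = (0.0000−10.4059)/(72.9317−48.8040) = -0.4313. V = [p*·0.0000 + (1−p*)·10.4059]/1 = 7.8044. B = V − Δ·S = 31.4541.
(1,0): S=27.5900. Δ = (V_up−V_dn)/(S_up−S_dn) = (21.0903−32.7549)/(36.6947−24.5551) = -0.9609. V = [p*·21.0903 + (1−p*)·32.7549]/1 = 29.8387. B = V − Δ·S = 56.3493.
(1,1): S=41.2300. Δ = (V_up−V_dn)/(S_up−S_dn) = (7.8044−21.0903)/(54.8359−36.6947) = -0.7324. V = [p*·7.8044 + (1−p*)·21.0903]/1 = 17.7688. B = V − Δ·S = 47.9639.
(0,0): S=31.0000. Δ = (V_up−V_dn)/(S_up−S_dn) = (17.7688−29.8387)/(41.2300−27.5900) = -0.8849. V = [p*·17.7688 + (1−p*)·29.8387]/1 = 26.8213. B = V − Δ·S = 54.2530.
Root portfolio cost Δ·31+B reproduces V0=26.8213.

(0,0): Delta=-0.8849 Bond=54.2530
(1,0): Delta=-0.9609 Bond=56.3493
(1,1): Delta=-0.7324 Bond=47.9639
(2,0): Delta=-1.0000 Bond=57.3100
(2,1): Delta=-0.8823 Bond=53.4672
(2,2): Delta=-0.4313 Bond=31.4541
(3,0): Delta=-1.0000 Bond=57.3100
(3,1): Delta=-1.0000 Bond=57.3100
(3,2): Delta=-0.6461 Bond=41.9388
(3,3): Delta=0.0000 Bond=0.0000
V0=26.8213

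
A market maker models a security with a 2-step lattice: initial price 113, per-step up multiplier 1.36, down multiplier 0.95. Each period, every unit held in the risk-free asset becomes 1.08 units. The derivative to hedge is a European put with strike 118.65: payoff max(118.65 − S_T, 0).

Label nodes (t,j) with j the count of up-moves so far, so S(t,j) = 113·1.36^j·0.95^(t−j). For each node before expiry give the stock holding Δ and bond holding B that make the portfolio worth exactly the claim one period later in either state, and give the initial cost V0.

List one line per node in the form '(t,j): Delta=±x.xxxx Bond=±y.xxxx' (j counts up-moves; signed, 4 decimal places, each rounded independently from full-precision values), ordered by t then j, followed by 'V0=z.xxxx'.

Since d<R<u, set p* = (R−d)/(u−d) = 0.3171; price each node as the discounted p*-expectation of its children.
At expiry t=2: V(2,0)=16.6675, V(2,1)=0.0000, V(2,2)=0.0000
  t=1,j=0: stock 107.3500 → up 145.9960 (V=0.0000), down 101.9825 (V=16.6675). Price 10.5395; hedge Δ=-0.3787, bond B=51.1920.
  t=1,j=1: stock 153.6800 → up 209.0048 (V=0.0000), down 145.9960 (V=0.0000). Price 0.0000; hedge Δ=0.0000, bond B=0.0000.
  t=0,j=0: stock 113.0000 → up 153.6800 (V=0.0000), down 107.3500 (V=10.5395). Price 6.6646; hedge Δ=-0.2275, bond B=32.3707.
Self-financing check: at every node Δ·S+B equals the discounted successor values.

(0,0): Delta=-0.2275 Bond=32.3707
(1,0): Delta=-0.3787 Bond=51.1920
(1,1): Delta=0.0000 Bond=0.0000
V0=6.6646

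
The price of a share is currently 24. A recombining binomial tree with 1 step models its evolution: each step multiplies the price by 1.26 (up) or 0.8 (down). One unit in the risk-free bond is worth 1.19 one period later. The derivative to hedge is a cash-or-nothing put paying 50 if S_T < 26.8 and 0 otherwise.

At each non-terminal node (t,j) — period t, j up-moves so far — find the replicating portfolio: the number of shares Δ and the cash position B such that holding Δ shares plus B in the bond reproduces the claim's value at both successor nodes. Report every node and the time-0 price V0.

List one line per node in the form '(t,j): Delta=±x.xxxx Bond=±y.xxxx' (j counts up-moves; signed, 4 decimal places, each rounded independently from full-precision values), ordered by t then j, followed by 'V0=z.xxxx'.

(0,0): Delta=-4.5290 Bond=115.0895
V0=6.3939

Since d<R<u, set p* = (R−d)/(u−d) = 0.8478; price each node as the discounted p*-expectation of its children.
Terminal values V(1,·): V(1,0)=50.0000, V(1,1)=0.0000
  t=0,j=0: stock 24.0000 → up 30.2400 (V=0.0000), down 19.2000 (V=50.0000). Price 6.3939; hedge Δ=-4.5290, bond B=115.0895.
Check: Δ(0,0)·S0 + B(0,0) = 6.3939 = V0.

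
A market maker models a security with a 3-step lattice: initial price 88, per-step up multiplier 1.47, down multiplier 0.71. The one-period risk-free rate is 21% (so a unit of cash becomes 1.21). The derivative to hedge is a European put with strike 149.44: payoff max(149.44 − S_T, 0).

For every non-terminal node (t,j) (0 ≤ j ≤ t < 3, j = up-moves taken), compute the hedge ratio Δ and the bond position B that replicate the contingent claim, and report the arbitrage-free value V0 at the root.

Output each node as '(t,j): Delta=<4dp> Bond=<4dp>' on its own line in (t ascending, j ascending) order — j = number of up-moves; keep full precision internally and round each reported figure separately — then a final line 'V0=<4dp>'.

Risk-neutral probability p* = (R−d)/(u−d) = (1.21−0.71)/(1.47−0.71) = 0.6579.
Terminal values V(3,·): V(3,0)=117.9438, V(3,1)=84.2296, V(3,2)=14.4270, V(3,3)=0.0000
(2,0): S=44.3608. Δ = (V_up−V_dn)/(S_up−S_dn) = (84.2296−117.9438)/(65.2104−31.4962) = -1.0000. V = [p*·84.2296 + (1−p*)·117.9438]/1.21 = 79.1433. B = V − Δ·S = 123.5041.
(2,1): S=91.8456. Δ = (V_up−V_dn)/(S_up−S_dn) = (14.4270−84.2296)/(135.0130−65.2104) = -1.0000. V = [p*·14.4270 + (1−p*)·84.2296]/1.21 = 31.6585. B = V − Δ·S = 123.5041.
(2,2): S=190.1592. Δ = (V_up−V_dn)/(S_up−S_dn) = (0.0000−14.4270)/(279.5340−135.0130) = -0.0998. V = [p*·0.0000 + (1−p*)·14.4270]/1.21 = 4.0790. B = V − Δ·S = 23.0618.
(1,0): S=62.4800. Δ = (V_up−V_dn)/(S_up−S_dn) = (31.6585−79.1433)/(91.8456−44.3608) = -1.0000. V = [p*·31.6585 + (1−p*)·79.1433]/1.21 = 39.5895. B = V − Δ·S = 102.0695.
(1,1): S=129.3600. Δ = (V_up−V_dn)/(S_up−S_dn) = (4.0790−31.6585)/(190.1592−91.8456) = -0.2805. V = [p*·4.0790 + (1−p*)·31.6585]/1.21 = 11.1687. B = V − Δ·S = 47.4576.
(0,0): S=88.0000. Δ = (V_up−V_dn)/(S_up−S_dn) = (11.1687−39.5895)/(129.3600−62.4800) = -0.4250. V = [p*·11.1687 + (1−p*)·39.5895]/1.21 = 17.2658. B = V − Δ·S = 54.6617.
Root portfolio cost Δ·88+B reproduces V0=17.2658.

(0,0): Delta=-0.4250 Bond=54.6617
(1,0): Delta=-1.0000 Bond=102.0695
(1,1): Delta=-0.2805 Bond=47.4576
(2,0): Delta=-1.0000 Bond=123.5041
(2,1): Delta=-1.0000 Bond=123.5041
(2,2): Delta=-0.0998 Bond=23.0618
V0=17.2658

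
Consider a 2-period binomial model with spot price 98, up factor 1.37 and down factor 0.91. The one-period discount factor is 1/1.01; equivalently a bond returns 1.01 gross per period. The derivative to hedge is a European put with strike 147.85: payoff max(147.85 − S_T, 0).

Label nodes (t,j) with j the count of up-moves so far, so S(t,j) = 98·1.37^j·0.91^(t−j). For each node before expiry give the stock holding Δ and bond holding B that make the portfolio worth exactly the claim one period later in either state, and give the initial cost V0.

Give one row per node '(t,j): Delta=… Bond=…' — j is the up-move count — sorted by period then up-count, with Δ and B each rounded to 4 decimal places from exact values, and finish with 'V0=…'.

(0,0): Delta=-0.8277 Bond=129.7234
(1,0): Delta=-1.0000 Bond=146.3861
(1,1): Delta=-0.4157 Bond=75.7050
V0=48.6086

Risk-neutral probability p* = (R−d)/(u−d) = (1.01−0.91)/(1.37−0.91) = 0.2174.
Payoff layer (t=2): V(2,0)=66.6962, V(2,1)=25.6734, V(2,2)=0.0000
(1,0): S=89.1800. Δ = (V_up−V_dn)/(S_up−S_dn) = (25.6734−66.6962)/(122.1766−81.1538) = -1.0000. V = [p*·25.6734 + (1−p*)·66.6962]/1.01 = 57.2061. B = V − Δ·S = 146.3861.
(1,1): S=134.2600. Δ = (V_up−V_dn)/(S_up−S_dn) = (0.0000−25.6734)/(183.9362−122.1766) = -0.4157. V = [p*·0.0000 + (1−p*)·25.6734]/1.01 = 19.8933. B = V − Δ·S = 75.7050.
(0,0): S=98.0000. Δ = (V_up−V_dn)/(S_up−S_dn) = (19.8933−57.2061)/(134.2600−89.1800) = -0.8277. V = [p*·19.8933 + (1−p*)·57.2061]/1.01 = 48.6086. B = V − Δ·S = 129.7234.
The time-0 hedge costs 48.6086, which is the no-arbitrage price.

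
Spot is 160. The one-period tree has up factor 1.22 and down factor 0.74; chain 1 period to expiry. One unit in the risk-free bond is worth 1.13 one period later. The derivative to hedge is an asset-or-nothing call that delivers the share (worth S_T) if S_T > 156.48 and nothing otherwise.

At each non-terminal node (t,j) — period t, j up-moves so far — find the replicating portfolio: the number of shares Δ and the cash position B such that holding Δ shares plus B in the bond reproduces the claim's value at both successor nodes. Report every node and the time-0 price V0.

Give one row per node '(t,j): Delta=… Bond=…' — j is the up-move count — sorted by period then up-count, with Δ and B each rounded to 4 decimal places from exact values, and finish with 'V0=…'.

(0,0): Delta=2.5417 Bond=-266.3127
V0=140.3540

Since d<R<u, set p* = (R−d)/(u−d) = 0.8125; price each node as the discounted p*-expectation of its children.
Terminal payoffs: V(1,0)=0.0000, V(1,1)=195.2000
  t=0,j=0: stock 160.0000 → up 195.2000 (V=195.2000), down 118.4000 (V=0.0000). Price 140.3540; hedge Δ=2.5417, bond B=-266.3127.
Each (Δ,B) replicates both successor values, so the strategy is self-financing and V0 is arbitrage-free.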